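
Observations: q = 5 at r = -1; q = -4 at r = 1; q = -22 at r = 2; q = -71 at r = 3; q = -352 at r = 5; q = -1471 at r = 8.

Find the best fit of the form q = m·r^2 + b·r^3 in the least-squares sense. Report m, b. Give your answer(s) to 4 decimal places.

m = 0.8303, b = -2.9770

Sums needed: Σr^2·r^2 = 4820, Σr^2·r^3 = 36168, Σr^3·r^3 = 278564.
Right-hand side: Σr^2·q = -103670, Σr^3·q = -799254.
Normal equations: [[4820, 36168]; [36168, 278564]]·[m, b]ᵀ = [-103670, -799254]ᵀ.
Eliminating b: 278564·(row 1) − 36168·(row 2) gives 34554256·m = 278564·(-103670) − 36168·(-799254) = 28688792, so m = 326009/392662.
Then b = ((-799254) − 36168·(326009/392662))/278564 = -12858465/4319282.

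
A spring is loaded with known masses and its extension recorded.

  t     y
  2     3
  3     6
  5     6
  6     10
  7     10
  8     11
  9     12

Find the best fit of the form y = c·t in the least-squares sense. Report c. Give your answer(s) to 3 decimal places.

c = 1.418

Entries of XᵀX: Σt·t = 268.
For Xᵀy: Σt·y = 380.
So XᵀX·[c]ᵀ = Xᵀy: [[268]]·[c]ᵀ = [380]ᵀ.
c = 380/268 = 1.41791.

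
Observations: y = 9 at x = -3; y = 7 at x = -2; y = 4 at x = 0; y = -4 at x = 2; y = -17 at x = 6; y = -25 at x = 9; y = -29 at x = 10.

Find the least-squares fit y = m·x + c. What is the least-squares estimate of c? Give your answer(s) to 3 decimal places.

c = 1.544

Compute the Gram sums: Σx·x = 234, Σx = 22, Σ1 = 7.
And Σx·y = -666, Σy = -55.
AᵀA·[m, c]ᵀ = Aᵀy becomes [[234, 22]; [22, 7]]·[m, c]ᵀ = [-666, -55]ᵀ.
Δ = 234·7 − 22² = 1154.
m = ((-666)·7 − 22·(-55))/1154 = -1726/577; c = (234·(-55) − 22·(-666))/1154 = 891/577.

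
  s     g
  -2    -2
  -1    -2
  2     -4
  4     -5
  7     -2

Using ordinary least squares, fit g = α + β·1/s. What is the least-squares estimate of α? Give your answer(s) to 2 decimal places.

The normal equations are: 5·α + (-17/28)·β = -15;  (-17/28)·α + (1241/784)·β = -15/28.
(Σ1 = 5, Σ1/s = -17/28, Σ1/s·1/s = 1241/784, Σg = -15, Σ1/s·g = -15/28.)
Δ = 5·(1241/784) − (-17/28)² = 1479/196.
α = ((-15)·(1241/784) − (-17/28)·(-15/28))/(1479/196) = -185/58; β = (5·(-15/28) − (-17/28)·(-15))/(1479/196) = -770/493.

α = -3.19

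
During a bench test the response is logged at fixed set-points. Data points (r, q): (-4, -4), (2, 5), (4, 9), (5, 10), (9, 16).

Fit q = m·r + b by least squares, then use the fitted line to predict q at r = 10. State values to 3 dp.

Forming XᵀX = [[142, 16]; [16, 5]] and Xᵀq = [256, 36]ᵀ gives XᵀX·[m, b]ᵀ = Xᵀq.
det = 142·5 − 16² = 454.
m = (256·5 − 16·36)/454 = 352/227; b = (142·36 − 16·256)/454 = 508/227.
At r = 10: q̂ = (352/227)·(10) + (508/227)·(1) = 4028/227.

q̂ = 17.744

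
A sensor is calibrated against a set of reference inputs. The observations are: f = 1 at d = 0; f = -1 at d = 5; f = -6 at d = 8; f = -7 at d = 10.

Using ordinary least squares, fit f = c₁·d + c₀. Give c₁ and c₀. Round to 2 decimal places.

c₁ = -0.85, c₀ = 1.64

With design matrix M, MᵀM = [[189, 23]; [23, 4]] and Mᵀf = [-123, -13]ᵀ.
Δ = 189·4 − 23² = 227.
c₁ = ((-123)·4 − 23·(-13))/227 = -193/227; c₀ = (189·(-13) − 23·(-123))/227 = 372/227.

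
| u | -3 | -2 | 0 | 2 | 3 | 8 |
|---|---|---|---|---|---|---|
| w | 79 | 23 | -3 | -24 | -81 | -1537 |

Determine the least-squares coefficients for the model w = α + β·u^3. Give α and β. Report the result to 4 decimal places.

α = -1.2238, β = -2.9993

Sums needed: Σ1 = 6, Σu^3 = 512, Σu^3·u^3 = 263730.
Moment sums: Σw = -1543, Σu^3·w = -791640.
det = 6·263730 − 512² = 1320236.
α = ((-1543)·263730 − 512·(-791640))/1320236 = -807855/660118; β = (6·(-791640) − 512·(-1543))/1320236 = -989956/330059.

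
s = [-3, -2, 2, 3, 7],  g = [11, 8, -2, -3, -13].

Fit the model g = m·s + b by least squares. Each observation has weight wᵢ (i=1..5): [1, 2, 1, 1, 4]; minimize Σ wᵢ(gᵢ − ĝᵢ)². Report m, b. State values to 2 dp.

The normal system XᵀWX·[m, b]ᵀ = XᵀWg is [[226, 26]; [26, 9]]·[m, b]ᵀ = [-442, -30]ᵀ.
det = 226·9 − 26² = 1358.
m = ((-442)·9 − 26·(-30))/1358 = -1599/679; b = (226·(-30) − 26·(-442))/1358 = 2356/679.

m = -2.35, b = 3.47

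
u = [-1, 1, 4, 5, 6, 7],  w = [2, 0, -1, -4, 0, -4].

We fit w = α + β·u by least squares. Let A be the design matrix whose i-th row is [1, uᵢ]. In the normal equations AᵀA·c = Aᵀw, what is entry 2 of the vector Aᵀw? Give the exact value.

-54

Entry 2 ↔ basis u, so (Aᵀw)_{2} = Σᵢ (u)·wᵢ = (-1)·(2) + (1)·(0) + (4)·(-1) + (5)·(-4) + (6)·(0) + (7)·(-4) = -54.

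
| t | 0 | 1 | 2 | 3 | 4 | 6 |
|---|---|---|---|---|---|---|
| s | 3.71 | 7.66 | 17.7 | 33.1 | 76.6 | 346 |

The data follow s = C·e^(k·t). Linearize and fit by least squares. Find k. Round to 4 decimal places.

k = 0.7558

Let Y = ln s. Fitting Y = k·t + ln C by least squares:
Σt = 16.0000, Σ(t)² = 66.0000, Σln s = 19.9052, Σt·ln s = 70.7148.
Equations: 66.0000·k + 16.0000·ln C = 70.7148;  16.0000·k + 6·ln C = 19.9052.
Solving (det = 140.0000): k = 0.75576, ln C = 1.30218.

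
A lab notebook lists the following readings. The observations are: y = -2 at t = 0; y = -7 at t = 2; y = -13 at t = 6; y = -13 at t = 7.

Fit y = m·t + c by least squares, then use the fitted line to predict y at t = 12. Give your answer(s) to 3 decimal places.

ŷ = -21.786

Sums needed: Σt·t = 89, Σt = 15, Σ1 = 4.
Moment sums: Σt·y = -183, Σy = -35.
So XᵀX·[m, c]ᵀ = Xᵀy: [[89, 15]; [15, 4]]·[m, c]ᵀ = [-183, -35]ᵀ.
Determinant 89·4 − 15² = 131.
m = ((-183)·4 − 15·(-35))/131 = -207/131; c = (89·(-35) − 15·(-183))/131 = -370/131.
At t = 12: ŷ = (-207/131)·(12) + (-370/131)·(1) = -2854/131.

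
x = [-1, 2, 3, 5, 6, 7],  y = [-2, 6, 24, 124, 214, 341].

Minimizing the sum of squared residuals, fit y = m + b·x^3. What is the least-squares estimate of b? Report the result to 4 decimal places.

b = 0.9998

Entries of MᵀM: Σ1 = 6, Σx^3 = 718, Σx^3·x^3 = 180724.
For Mᵀy: Σy = 707, Σx^3·y = 179385.
Normal equations: [[6, 718]; [718, 180724]]·[m, b]ᵀ = [707, 179385]ᵀ.
Eliminating b: 180724·(row 1) − 718·(row 2) gives 568820·m = 180724·707 − 718·179385 = -1026562, so m = -30193/16730.
Then b = (179385 − 718·(-30193/16730))/180724 = 8363/8365.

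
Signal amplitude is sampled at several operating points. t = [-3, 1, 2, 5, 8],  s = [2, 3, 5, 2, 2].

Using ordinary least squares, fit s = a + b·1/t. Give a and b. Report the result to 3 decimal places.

a = 2.399, b = 1.345

Entries of XᵀX: Σ1 = 5, Σ1/t = 179/120, Σ1/t·1/t = 20401/14400.
And Σs = 14, Σ1/t·s = 329/60.
Determinant 5·(20401/14400) − (179/120)² = 17491/3600.
a = (14·(20401/14400) − (179/120)·(329/60))/(17491/3600) = 41958/17491; b = (5·(329/60) − (179/120)·14)/(17491/3600) = 23520/17491.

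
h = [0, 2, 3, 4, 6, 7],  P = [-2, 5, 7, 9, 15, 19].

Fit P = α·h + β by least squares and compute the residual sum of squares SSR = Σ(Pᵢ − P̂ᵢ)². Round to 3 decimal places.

Forming AᵀA = [[114, 22]; [22, 6]] and AᵀP = [290, 53]ᵀ gives AᵀA·[α, β]ᵀ = AᵀP.
det = 114·6 − 22² = 200.
α = (290·6 − 22·53)/200 = 287/100; β = (114·53 − 22·290)/200 = -169/100.
Residuals: -31/100, 19/20, 2/25, -79/100, -53/100, 3/5; SSR = 227/100.

SSR = 2.270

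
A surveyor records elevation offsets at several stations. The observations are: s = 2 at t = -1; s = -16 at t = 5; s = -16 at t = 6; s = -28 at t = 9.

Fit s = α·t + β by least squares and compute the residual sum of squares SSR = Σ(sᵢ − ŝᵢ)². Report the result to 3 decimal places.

SSR = 6.483

Sums needed: Σt·t = 143, Σt = 19, Σ1 = 4.
Moment sums: Σt·s = -430, Σs = -58.
Δ = 143·4 − 19² = 211.
α = ((-430)·4 − 19·(-58))/211 = -618/211; β = (143·(-58) − 19·(-430))/211 = -124/211.
Residuals: -72/211, -162/211, 456/211, -222/211; SSR = 1368/211.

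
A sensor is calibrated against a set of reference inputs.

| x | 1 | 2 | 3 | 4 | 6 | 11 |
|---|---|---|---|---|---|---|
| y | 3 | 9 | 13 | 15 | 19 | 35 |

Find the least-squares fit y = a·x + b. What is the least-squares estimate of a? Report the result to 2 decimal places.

a = 2.99

The normal system MᵀM·[a, b]ᵀ = Mᵀy is [[187, 27]; [27, 6]]·[a, b]ᵀ = [619, 94]ᵀ.
Δ = 187·6 − 27² = 393.
a = (619·6 − 27·94)/393 = 392/131; b = (187·94 − 27·619)/393 = 865/393.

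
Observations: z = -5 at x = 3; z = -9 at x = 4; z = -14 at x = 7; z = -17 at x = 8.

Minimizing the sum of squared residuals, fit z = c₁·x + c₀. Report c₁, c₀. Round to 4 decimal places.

Compute the Gram sums: Σx·x = 138, Σx = 22, Σ1 = 4.
Moment sums: Σx·z = -285, Σz = -45.
So AᵀA·[c₁, c₀]ᵀ = Aᵀz: [[138, 22]; [22, 4]]·[c₁, c₀]ᵀ = [-285, -45]ᵀ.
Δ = 138·4 − 22² = 68.
c₁ = ((-285)·4 − 22·(-45))/68 = -75/34; c₀ = (138·(-45) − 22·(-285))/68 = 15/17.

c₁ = -2.2059, c₀ = 0.8824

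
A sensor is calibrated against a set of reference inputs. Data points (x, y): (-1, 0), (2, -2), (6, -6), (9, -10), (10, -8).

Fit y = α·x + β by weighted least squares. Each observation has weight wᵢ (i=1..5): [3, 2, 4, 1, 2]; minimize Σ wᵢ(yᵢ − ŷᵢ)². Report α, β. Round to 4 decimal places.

α = -0.8238, β = -0.7927

Normal-equation sums: Σwᵢ·x·x = 436, Σwᵢ·x = 54, Σwᵢ·1 = 12.
Right-hand side: Σwᵢ·x·y = -402, Σwᵢ·y = -54.
So MᵀWM·[α, β]ᵀ = MᵀWy: [[436, 54]; [54, 12]]·[α, β]ᵀ = [-402, -54]ᵀ.
Eliminating β: 12·(row 1) − 54·(row 2) gives 2316·α = 12·(-402) − 54·(-54) = -1908, so α = -159/193.
Then β = ((-54) − 54·(-159/193))/12 = -153/193.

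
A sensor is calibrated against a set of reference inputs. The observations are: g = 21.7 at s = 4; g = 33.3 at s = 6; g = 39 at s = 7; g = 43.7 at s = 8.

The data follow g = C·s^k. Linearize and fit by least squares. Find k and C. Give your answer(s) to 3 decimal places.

With ln gᵢ as the transformed response and ln sᵢ as the regressor:
AᵀA = [[13.2429, 7.2034]; [7.2034, 4]], rhs = [25.5309, 14.0238]ᵀ  (here Σln s = 7.2034, Σ(ln s)² = 13.2429, Σln g = 14.0238, Σln s·ln g = 25.5309).
Δ = 13.2429·4 − (7.2034)² = 1.0824; k = (25.5309·4 − 7.2034·14.0238)/1.0824 = 1.02060, ln C = (13.2429·14.0238 − 7.2034·25.5309)/1.0824 = 1.66799, so C = exp(1.66799) = 5.30149.

k = 1.021, C = 5.301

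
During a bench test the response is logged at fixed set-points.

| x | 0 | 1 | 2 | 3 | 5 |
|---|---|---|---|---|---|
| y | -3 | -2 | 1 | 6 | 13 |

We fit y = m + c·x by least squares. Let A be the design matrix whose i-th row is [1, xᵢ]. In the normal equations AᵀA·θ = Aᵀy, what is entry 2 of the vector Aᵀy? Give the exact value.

83

Entry 2 ↔ basis x, so (Aᵀy)_{2} = Σᵢ (x)·yᵢ = (0)·(-3) + (1)·(-2) + (2)·(1) + (3)·(6) + (5)·(13) = 83.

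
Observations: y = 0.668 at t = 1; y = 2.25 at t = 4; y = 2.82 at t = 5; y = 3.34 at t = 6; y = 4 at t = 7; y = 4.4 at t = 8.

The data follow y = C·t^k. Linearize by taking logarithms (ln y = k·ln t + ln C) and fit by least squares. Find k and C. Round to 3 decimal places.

With ln yᵢ as the transformed response and ln tᵢ as the regressor:
Over the data: Σln t = 8.8128, Σ(ln t)² = 15.8331, Σln y = 5.5181, Σln t·ln y = 10.7321.
Normal system: [[15.8331, 8.8128]; [8.8128, 6]]·[k, ln C]ᵀ = [10.7321, 5.5181]ᵀ.
Slope k = (n·Σln t·ln y − Σln t·Σln y)/(n·Σ(ln t)² − (Σln t)²) = (6·10.7321 − 8.8128·5.5181)/17.3327 = 0.90941; ln C = (Σln y − k·Σln t)/n = -0.41607, so C = exp(-0.41607) = 0.65963.

k = 0.909, C = 0.660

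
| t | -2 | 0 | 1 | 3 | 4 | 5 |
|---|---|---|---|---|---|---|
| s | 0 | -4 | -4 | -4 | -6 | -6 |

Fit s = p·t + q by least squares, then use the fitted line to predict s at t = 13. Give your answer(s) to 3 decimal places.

ŝ = -12.335

Entries of MᵀM: Σt·t = 55, Σt = 11, Σ1 = 6.
For Mᵀs: Σt·s = -70, Σs = -24.
Normal equations: [[55, 11]; [11, 6]]·[p, q]ᵀ = [-70, -24]ᵀ.
Δ = 55·6 − 11² = 209.
p = ((-70)·6 − 11·(-24))/209 = -156/209; q = (55·(-24) − 11·(-70))/209 = -50/19.
At t = 13: ŝ = (-156/209)·(13) + (-50/19)·(1) = -2578/209.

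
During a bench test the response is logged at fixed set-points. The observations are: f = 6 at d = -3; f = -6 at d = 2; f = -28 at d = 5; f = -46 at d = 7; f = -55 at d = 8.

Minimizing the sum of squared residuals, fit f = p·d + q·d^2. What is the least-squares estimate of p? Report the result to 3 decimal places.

p = -3.215

AᵀA·[p, q]ᵀ = Aᵀf reads: 151·p + 961·q = -932;  961·p + 7219·q = -6444.
Δ = 151·7219 − 961² = 166548.
p = ((-932)·7219 − 961·(-6444))/166548 = -133856/41637; q = (151·(-6444) − 961·(-932))/166548 = -19348/41637.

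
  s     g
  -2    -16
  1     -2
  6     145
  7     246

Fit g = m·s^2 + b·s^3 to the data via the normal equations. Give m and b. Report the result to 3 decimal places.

m = -1.986, b = 1.001

Entries of MᵀM: Σs^2·s^2 = 3714, Σs^2·s^3 = 24552, Σs^3·s^3 = 164370.
Right-hand side: Σs^2·g = 17208, Σs^3·g = 115824.
MᵀM·[m, b]ᵀ = Mᵀg becomes [[3714, 24552]; [24552, 164370]]·[m, b]ᵀ = [17208, 115824]ᵀ.
Eliminating b: 164370·(row 1) − 24552·(row 2) gives 7669476·m = 164370·17208 − 24552·115824 = -15231888, so m = -423108/213041.
Then b = (115824 − 24552·(-423108/213041))/164370 = 213320/213041.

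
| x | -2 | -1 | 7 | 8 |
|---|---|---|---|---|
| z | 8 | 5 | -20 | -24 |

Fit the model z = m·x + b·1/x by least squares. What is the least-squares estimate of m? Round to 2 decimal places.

Setting ∂/∂m … = 0 gives: 118·m + 4·b = -353;  4·m + (4033/3136)·b = -104/7.
(Σx·x = 118, Σx·1/x = 4, Σ1/x·1/x = 4033/3136, Σx·z = -353, Σ1/x·z = -104/7.)
Δ = 118·(4033/3136) − 4² = 212859/1568.
m = ((-353)·(4033/3136) − 4·(-104/7))/(212859/1568) = -412427/141906; b = (118·(-104/7) − 4·(-353))/(212859/1568) = -178304/70953.

m = -2.91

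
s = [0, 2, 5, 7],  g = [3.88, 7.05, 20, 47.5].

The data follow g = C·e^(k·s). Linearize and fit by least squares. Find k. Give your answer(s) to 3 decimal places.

Linearized form: ln g = k·s + ln C. From the 4 transformed points,
AᵀA = [[78.0000, 14.0000]; [14.0000, 4]], rhs = [45.9098, 10.1653]ᵀ  (here Σs = 14.0000, Σ(s)² = 78.0000, Σln g = 10.1653, Σs·ln g = 45.9098).
Slope k = (n·Σs·ln g − Σs·Σln g)/(n·Σ(s)² − (Σs)²) = (4·45.9098 − 14.0000·10.1653)/116.0000 = 0.35625; ln C = (Σln g − k·Σs)/n = 1.29446.

k = 0.356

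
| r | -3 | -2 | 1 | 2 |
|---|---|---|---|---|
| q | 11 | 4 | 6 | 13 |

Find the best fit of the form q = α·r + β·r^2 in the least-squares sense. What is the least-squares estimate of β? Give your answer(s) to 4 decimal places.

β = 2.0930

Setting ∂/∂α … = 0 gives: 18·α + (-26)·β = -9;  (-26)·α + 114·β = 173.
Determinant 18·114 − (-26)² = 1376.
α = ((-9)·114 − (-26)·173)/1376 = 217/86; β = (18·173 − (-26)·(-9))/1376 = 90/43.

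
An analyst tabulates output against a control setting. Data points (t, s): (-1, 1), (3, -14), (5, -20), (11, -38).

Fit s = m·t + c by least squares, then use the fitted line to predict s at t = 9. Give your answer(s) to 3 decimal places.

Sums needed: Σt·t = 156, Σt = 18, Σ1 = 4.
Right-hand side: Σt·s = -561, Σs = -71.
det = 156·4 − 18² = 300.
m = ((-561)·4 − 18·(-71))/300 = -161/50; c = (156·(-71) − 18·(-561))/300 = -163/50.
At t = 9: ŝ = (-161/50)·(9) + (-163/50)·(1) = -806/25.

ŝ = -32.240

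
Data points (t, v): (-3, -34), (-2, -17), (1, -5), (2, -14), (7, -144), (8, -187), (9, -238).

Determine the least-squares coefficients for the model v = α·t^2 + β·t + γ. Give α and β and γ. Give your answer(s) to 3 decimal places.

Entries of AᵀA: Σt^2·t^2 = 13172, Σt^2·t = 1558, Σt^2 = 212, Σt·t = 212, Σt = 22, Σ1 = 7.
And Σt^2·v = -38737, Σt·v = -4543, Σv = -639.
Inverting the 3×3 Gram matrix, [α, β, γ]ᵀ = [-1781371/592674, 603503/592674, -341550/98779]ᵀ.

α = -3.006, β = 1.018, γ = -3.458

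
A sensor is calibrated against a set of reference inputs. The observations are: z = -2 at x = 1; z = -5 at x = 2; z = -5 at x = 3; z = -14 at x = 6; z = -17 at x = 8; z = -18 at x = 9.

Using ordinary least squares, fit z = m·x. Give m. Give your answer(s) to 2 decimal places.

Sums needed: Σx·x = 195.
And Σx·z = -409.
Hence m = -409 / 195 ≈ -2.09744.

m = -2.10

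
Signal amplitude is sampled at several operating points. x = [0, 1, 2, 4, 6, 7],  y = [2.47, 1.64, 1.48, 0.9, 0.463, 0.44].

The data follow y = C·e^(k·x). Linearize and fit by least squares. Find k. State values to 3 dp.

Linearized form: ln y = k·x + ln C. From the 6 transformed points,
XᵀX = [[106.0000, 20.0000]; [20.0000, 6]], rhs = [-9.5097, 0.0946]ᵀ  (here Σx = 20.0000, Σ(x)² = 106.0000, Σln y = 0.0946, Σx·ln y = -9.5097).
Δ = 106.0000·6 − (20.0000)² = 236.0000; k = (-9.5097·6 − 20.0000·0.0946)/236.0000 = -0.24979, ln C = (106.0000·0.0946 − 20.0000·-9.5097)/236.0000 = 0.84839.

k = -0.250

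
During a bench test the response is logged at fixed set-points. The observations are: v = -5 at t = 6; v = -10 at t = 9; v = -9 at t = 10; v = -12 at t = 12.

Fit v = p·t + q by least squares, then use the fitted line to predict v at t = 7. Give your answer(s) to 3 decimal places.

v̂ = -6.480

Setting ∂/∂p … = 0 gives: 361·p + 37·q = -354;  37·p + 4·q = -36.
det = 361·4 − 37² = 75.
p = ((-354)·4 − 37·(-36))/75 = -28/25; q = (361·(-36) − 37·(-354))/75 = 34/25.
At t = 7: v̂ = (-28/25)·(7) + (34/25)·(1) = -162/25.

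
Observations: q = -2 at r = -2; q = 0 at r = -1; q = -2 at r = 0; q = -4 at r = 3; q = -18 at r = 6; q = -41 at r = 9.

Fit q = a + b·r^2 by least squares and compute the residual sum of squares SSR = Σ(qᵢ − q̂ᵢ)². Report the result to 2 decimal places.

The normal equations are: 6·a + 131·b = -67;  131·a + 7955·b = -4013.
(Σ1 = 6, Σr^2 = 131, Σr^2·r^2 = 7955, Σq = -67, Σr^2·q = -4013.)
Eliminating b: 7955·(row 1) − 131·(row 2) gives 30569·a = 7955·(-67) − 131·(-4013) = -7282, so a = -662/2779.
Then b = ((-4013) − 131·(-662/2779))/7955 = -1391/2779.
Residuals: 668/2779, 2053/2779, -4896/2779, 295/397, 716/2779, -606/2779; SSR = 12154/2779.

SSR = 4.37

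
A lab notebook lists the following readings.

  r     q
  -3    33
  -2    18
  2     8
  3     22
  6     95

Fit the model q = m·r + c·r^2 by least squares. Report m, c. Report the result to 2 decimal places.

Forming XᵀX = [[62, 216]; [216, 1490]] and Xᵀq = [517, 4019]ᵀ gives XᵀX·[m, c]ᵀ = Xᵀq.
Determinant 62·1490 − 216² = 45724.
m = (517·1490 − 216·4019)/45724 = -48887/22862; c = (62·4019 − 216·517)/45724 = 68753/22862.

m = -2.14, c = 3.01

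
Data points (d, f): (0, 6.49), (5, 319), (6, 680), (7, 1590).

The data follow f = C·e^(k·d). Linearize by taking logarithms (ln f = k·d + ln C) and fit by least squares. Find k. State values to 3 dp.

With ln fᵢ as the transformed response and dᵢ as the regressor:
XᵀX = [[110.0000, 18.0000]; [18.0000, 4]], rhs = [119.5589, 21.5290]ᵀ  (here Σd = 18.0000, Σ(d)² = 110.0000, Σln f = 21.5290, Σd·ln f = 119.5589).
Solving (det = 116.0000): k = 0.78201, ln C = 1.86322.

k = 0.782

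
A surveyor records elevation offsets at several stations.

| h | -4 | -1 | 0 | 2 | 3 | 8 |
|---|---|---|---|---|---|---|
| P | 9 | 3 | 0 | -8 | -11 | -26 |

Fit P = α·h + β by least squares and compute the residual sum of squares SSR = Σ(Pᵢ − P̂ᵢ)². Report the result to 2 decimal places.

SSR = 7.45

With design matrix X, XᵀX = [[94, 8]; [8, 6]] and XᵀP = [-296, -33]ᵀ.
det = 94·6 − 8² = 500.
α = ((-296)·6 − 8·(-33))/500 = -378/125; β = (94·(-33) − 8·(-296))/500 = -367/250.
Residuals: -407/250, 361/250, 367/250, -121/250, -23/50, -17/50; SSR = 1863/250.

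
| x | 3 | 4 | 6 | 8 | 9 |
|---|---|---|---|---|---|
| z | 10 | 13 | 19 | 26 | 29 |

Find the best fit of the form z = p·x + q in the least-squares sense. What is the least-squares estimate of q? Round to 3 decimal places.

With design matrix M, MᵀM = [[206, 30]; [30, 5]] and Mᵀz = [665, 97]ᵀ.
det = 206·5 − 30² = 130.
p = (665·5 − 30·97)/130 = 83/26; q = (206·97 − 30·665)/130 = 16/65.

q = 0.246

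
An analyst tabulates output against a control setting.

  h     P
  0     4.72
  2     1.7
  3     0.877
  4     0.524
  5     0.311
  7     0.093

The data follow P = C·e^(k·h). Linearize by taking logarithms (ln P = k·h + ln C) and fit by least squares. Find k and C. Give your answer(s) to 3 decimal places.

Let Y = ln P. Fitting Y = k·h + ln C by least squares:
AᵀA = [[103.0000, 21.0000]; [21.0000, 6]], rhs = [-24.3834, -2.2382]ᵀ  (here Σh = 21.0000, Σ(h)² = 103.0000, Σln P = -2.2382, Σh·ln P = -24.3834).
Δ = 103.0000·6 − (21.0000)² = 177.0000; k = (-24.3834·6 − 21.0000·-2.2382)/177.0000 = -0.56101, ln C = (103.0000·-2.2382 − 21.0000·-24.3834)/177.0000 = 1.59050, so C = exp(1.59050) = 4.90620.

k = -0.561, C = 4.906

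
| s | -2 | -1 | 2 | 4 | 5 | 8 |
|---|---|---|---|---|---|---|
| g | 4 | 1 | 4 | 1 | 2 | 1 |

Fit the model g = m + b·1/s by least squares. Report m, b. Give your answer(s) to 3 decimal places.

Compute the Gram sums: Σ1 = 6, Σ1/s = -17/40, Σ1/s·1/s = 2589/1600.
And Σg = 13, Σ1/s·g = -9/40.
Normal equations: [[6, -17/40]; [-17/40, 2589/1600]]·[m, b]ᵀ = [13, -9/40]ᵀ.
Eliminating b: (2589/1600)·(row 1) − (-17/40)·(row 2) gives (3049/320)·m = (2589/1600)·13 − (-17/40)·(-9/40) = 1047/50, so m = 33504/15245.
Then b = ((-9/40) − (-17/40)·(33504/15245))/(2589/1600) = 1336/3049.

m = 2.198, b = 0.438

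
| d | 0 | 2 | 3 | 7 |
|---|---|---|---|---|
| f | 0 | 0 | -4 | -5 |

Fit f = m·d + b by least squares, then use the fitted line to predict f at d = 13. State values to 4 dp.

Compute the Gram sums: Σd·d = 62, Σd = 12, Σ1 = 4.
For Mᵀf: Σd·f = -47, Σf = -9.
So MᵀM·[m, b]ᵀ = Mᵀf: [[62, 12]; [12, 4]]·[m, b]ᵀ = [-47, -9]ᵀ.
Δ = 62·4 − 12² = 104.
m = ((-47)·4 − 12·(-9))/104 = -10/13; b = (62·(-9) − 12·(-47))/104 = 3/52.
At d = 13: f̂ = (-10/13)·(13) + (3/52)·(1) = -517/52.

f̂ = -9.9423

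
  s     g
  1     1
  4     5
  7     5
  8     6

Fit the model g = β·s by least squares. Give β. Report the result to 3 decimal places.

β = 0.800

Forming AᵀA = [[130]] and Aᵀg = [104]ᵀ gives AᵀA·[β]ᵀ = Aᵀg.
Hence β = 104 / 130 ≈ 0.8.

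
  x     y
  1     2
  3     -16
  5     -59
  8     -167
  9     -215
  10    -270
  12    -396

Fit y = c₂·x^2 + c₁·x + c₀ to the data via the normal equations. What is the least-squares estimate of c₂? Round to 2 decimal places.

The normal system MᵀM·[c₂, c₁, c₀]ᵀ = Mᵀy is [[42100, 4122, 424]; [4122, 424, 48]; [424, 48, 7]]·[c₂, c₁, c₀]ᵀ = [-113744, -11064, -1121]ᵀ.
Inverting the 3×3 Gram matrix, [c₂, c₁, c₀]ᵀ = [-143964/47923, 137172/47923, 104971/47923]ᵀ.

c₂ = -3.00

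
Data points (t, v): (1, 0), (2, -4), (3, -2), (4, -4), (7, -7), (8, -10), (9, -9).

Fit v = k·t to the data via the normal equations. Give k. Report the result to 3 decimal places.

With design matrix A, AᵀA = [[224]] and Aᵀv = [-240]ᵀ.
Hence k = -240 / 224 ≈ -1.07143.

k = -1.071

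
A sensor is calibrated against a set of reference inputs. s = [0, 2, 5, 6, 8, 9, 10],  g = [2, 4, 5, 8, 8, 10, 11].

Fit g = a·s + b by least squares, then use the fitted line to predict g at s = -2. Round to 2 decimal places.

Sums needed: Σs·s = 310, Σs = 40, Σ1 = 7.
Right-hand side: Σs·g = 345, Σg = 48.
Normal equations: [[310, 40]; [40, 7]]·[a, b]ᵀ = [345, 48]ᵀ.
Eliminating b: 7·(row 1) − 40·(row 2) gives 570·a = 7·345 − 40·48 = 495, so a = 33/38.
Then b = (48 − 40·(33/38))/7 = 36/19.
At s = -2: ĝ = (33/38)·(-2) + (36/19)·(1) = 3/19.

ĝ = 0.16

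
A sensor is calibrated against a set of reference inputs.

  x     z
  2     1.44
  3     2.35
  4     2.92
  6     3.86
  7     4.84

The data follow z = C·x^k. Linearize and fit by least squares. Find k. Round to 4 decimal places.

Let Y = ln z. Fitting Y = k·ln x + ln C by least squares:
Σln x = 6.9157, Σ(ln x)² = 10.6062, Σln z = 5.2182, Σln x·ln z = 8.1656.
Equations: 10.6062·k + 6.9157·ln C = 8.1656;  6.9157·k + 5·ln C = 5.2182.
Δ = 10.6062·5 − (6.9157)² = 5.2037; k = (8.1656·5 − 6.9157·5.2182)/5.2037 = 0.91089, ln C = (10.6062·5.2182 − 6.9157·8.1656)/5.2037 = -0.21625.

k = 0.9109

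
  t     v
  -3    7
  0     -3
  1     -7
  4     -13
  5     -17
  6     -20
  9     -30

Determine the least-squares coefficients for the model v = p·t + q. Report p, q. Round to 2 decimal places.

The normal equations are: 168·p + 22·q = -555;  22·p + 7·q = -83.
(Σt·t = 168, Σt = 22, Σ1 = 7, Σt·v = -555, Σv = -83.)
det = 168·7 − 22² = 692.
p = ((-555)·7 − 22·(-83))/692 = -2059/692; q = (168·(-83) − 22·(-555))/692 = -867/346.

p = -2.98, q = -2.51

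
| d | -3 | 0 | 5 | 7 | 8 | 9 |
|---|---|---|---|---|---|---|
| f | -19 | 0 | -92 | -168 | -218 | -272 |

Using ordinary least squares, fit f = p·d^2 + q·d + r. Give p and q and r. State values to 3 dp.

p = -3.020, q = -2.970, r = -0.523

The normal equations are: 13764·p + 1682·q + 228·r = -46687;  1682·p + 228·q + 26·r = -5771;  228·p + 26·q + 6·r = -769.
Solving the 3×3 system (Gaussian elimination) gives p = -160931/53282, q = -158245/53282, r = -13935/26641.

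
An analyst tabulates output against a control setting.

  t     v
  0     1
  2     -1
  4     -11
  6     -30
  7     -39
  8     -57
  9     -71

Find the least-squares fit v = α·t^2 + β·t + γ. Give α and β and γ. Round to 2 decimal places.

α = -1.01, β = 1.06, γ = 0.96

Sums needed: Σt^2·t^2 = 14626, Σt^2·t = 1872, Σt^2 = 250, Σt·t = 250, Σt = 36, Σ1 = 7.
For Mᵀv: Σt^2·v = -12570, Σt·v = -1594, Σv = -208.
MᵀM·[α, β, γ]ᵀ = Mᵀv becomes [[14626, 1872, 250]; [1872, 250, 36]; [250, 36, 7]]·[α, β, γ]ᵀ = [-12570, -1594, -208]ᵀ.
Solving the 3×3 system (Gaussian elimination) gives α = -45635/45129, β = 15905/15043, γ = 43454/45129.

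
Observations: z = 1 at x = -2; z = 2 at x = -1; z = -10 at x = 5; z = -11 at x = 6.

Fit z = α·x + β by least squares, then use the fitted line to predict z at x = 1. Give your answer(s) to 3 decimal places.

ẑ = -2.820

The normal equations are: 66·α + 8·β = -120;  8·α + 4·β = -18.
Δ = 66·4 − 8² = 200.
α = ((-120)·4 − 8·(-18))/200 = -42/25; β = (66·(-18) − 8·(-120))/200 = -57/50.
At x = 1: ẑ = (-42/25)·(1) + (-57/50)·(1) = -141/50.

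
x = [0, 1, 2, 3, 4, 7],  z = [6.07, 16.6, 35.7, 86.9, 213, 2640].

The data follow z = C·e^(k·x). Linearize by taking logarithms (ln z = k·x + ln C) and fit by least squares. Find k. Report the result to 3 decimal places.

Linearized form: ln z = k·x + ln C. From the 6 transformed points,
XᵀX = [[79.0000, 17.0000]; [17.0000, 6]], rhs = [99.9489, 25.8925]ᵀ  (here Σx = 17.0000, Σ(x)² = 79.0000, Σln z = 25.8925, Σx·ln z = 99.9489).
Solving (det = 185.0000): k = 0.86228, ln C = 1.87230.

k = 0.862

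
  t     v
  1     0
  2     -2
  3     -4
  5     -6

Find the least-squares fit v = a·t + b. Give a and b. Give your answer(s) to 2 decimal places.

a = -1.49, b = 1.09

Compute the Gram sums: Σt·t = 39, Σt = 11, Σ1 = 4.
Moment sums: Σt·v = -46, Σv = -12.
Δ = 39·4 − 11² = 35.
a = ((-46)·4 − 11·(-12))/35 = -52/35; b = (39·(-12) − 11·(-46))/35 = 38/35.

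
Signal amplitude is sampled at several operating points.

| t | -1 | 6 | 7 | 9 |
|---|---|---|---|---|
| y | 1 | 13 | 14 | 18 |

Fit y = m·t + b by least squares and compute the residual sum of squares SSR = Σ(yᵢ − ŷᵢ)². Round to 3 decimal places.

Compute the Gram sums: Σt·t = 167, Σt = 21, Σ1 = 4.
And Σt·y = 337, Σy = 46.
Normal equations: [[167, 21]; [21, 4]]·[m, b]ᵀ = [337, 46]ᵀ.
Determinant 167·4 − 21² = 227.
m = (337·4 − 21·46)/227 = 382/227; b = (167·46 − 21·337)/227 = 605/227.
Residuals: 4/227, 54/227, -101/227, 43/227; SSR = 66/227.

SSR = 0.291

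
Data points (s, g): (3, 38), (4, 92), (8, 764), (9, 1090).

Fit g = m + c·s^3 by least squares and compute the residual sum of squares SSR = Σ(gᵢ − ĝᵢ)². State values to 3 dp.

SSR = 1.308

With design matrix A, AᵀA = [[4, 1332]; [1332, 798410]] and Aᵀg = [1984, 1192692]ᵀ.
det = 4·798410 − 1332² = 1419416.
m = (1984·798410 − 1332·1192692)/1419416 = -577538/177427; c = (4·1192692 − 1332·1984)/1419416 = 266010/177427.
Residuals: 137494/177427, -123818/177427, -65354/177427, 51678/177427; SSR = 232080/177427.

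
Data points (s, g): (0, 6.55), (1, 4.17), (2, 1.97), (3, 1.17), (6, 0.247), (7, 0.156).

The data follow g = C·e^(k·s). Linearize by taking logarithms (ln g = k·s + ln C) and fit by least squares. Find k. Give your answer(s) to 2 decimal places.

k = -0.54

Let Y = ln g. Fitting Y = k·s + ln C by least squares:
XᵀX = [[99.0000, 19.0000]; [19.0000, 6]], rhs = [-18.1405, 0.8862]ᵀ  (here Σs = 19.0000, Σ(s)² = 99.0000, Σln g = 0.8862, Σs·ln g = -18.1405).
Slope k = (n·Σs·ln g − Σs·Σln g)/(n·Σ(s)² − (Σs)²) = (6·-18.1405 − 19.0000·0.8862)/233.0000 = -0.53940; ln C = (Σln g − k·Σs)/n = 1.85579.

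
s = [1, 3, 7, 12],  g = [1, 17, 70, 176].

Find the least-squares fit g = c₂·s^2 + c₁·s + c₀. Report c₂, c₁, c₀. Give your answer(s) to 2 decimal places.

Compute the Gram sums: Σs^2·s^2 = 23219, Σs^2·s = 2099, Σs^2 = 203, Σs·s = 203, Σs = 23, Σ1 = 4.
Right-hand side: Σs^2·g = 28928, Σs·g = 2654, Σg = 264.
Solving the 3×3 system (Gaussian elimination) gives c₂ = 8951/10156, c₁ = 45189/10156, c₀ = -10951/2539.

c₂ = 0.88, c₁ = 4.45, c₀ = -4.31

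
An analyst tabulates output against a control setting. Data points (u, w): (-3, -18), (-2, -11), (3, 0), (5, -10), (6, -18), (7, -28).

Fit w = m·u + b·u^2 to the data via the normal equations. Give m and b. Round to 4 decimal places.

The normal equations are: 132·m + 676·b = -278;  676·m + 4500·b = -2476.
(Σu·u = 132, Σu·u^2 = 676, Σu^2·u^2 = 4500, Σu·w = -278, Σu^2·w = -2476.)
Eliminating b: 4500·(row 1) − 676·(row 2) gives 137024·m = 4500·(-278) − 676·(-2476) = 422776, so m = 52847/17128.
Then b = ((-2476) − 676·(52847/17128))/4500 = -17363/17128.

m = 3.0854, b = -1.0137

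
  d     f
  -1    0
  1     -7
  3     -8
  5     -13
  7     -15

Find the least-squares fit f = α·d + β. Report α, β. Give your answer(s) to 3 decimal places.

From the data, Σd·d = 85, Σd = 15, Σ1 = 5.
And Σd·f = -201, Σf = -43.
det = 85·5 − 15² = 200.
α = ((-201)·5 − 15·(-43))/200 = -9/5; β = (85·(-43) − 15·(-201))/200 = -16/5.

α = -1.800, β = -3.200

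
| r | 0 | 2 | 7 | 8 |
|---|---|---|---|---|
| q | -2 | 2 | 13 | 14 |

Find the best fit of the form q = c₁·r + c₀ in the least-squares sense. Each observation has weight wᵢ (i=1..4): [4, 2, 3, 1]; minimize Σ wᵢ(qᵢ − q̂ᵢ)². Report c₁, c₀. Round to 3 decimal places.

c₁ = 2.101, c₀ = -2.033

Normal-equation sums: Σwᵢ·r·r = 219, Σwᵢ·r = 33, Σwᵢ·1 = 10.
Moment sums: Σwᵢ·r·q = 393, Σwᵢ·q = 49.
So AᵀWA·[c₁, c₀]ᵀ = AᵀWq: [[219, 33]; [33, 10]]·[c₁, c₀]ᵀ = [393, 49]ᵀ.
Eliminating c₀: 10·(row 1) − 33·(row 2) gives 1101·c₁ = 10·393 − 33·49 = 2313, so c₁ = 771/367.
Then c₀ = (49 − 33·(771/367))/10 = -746/367.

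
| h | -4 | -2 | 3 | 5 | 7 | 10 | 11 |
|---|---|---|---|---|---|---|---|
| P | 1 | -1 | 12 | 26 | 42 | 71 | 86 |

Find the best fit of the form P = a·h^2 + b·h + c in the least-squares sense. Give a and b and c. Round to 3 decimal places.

a = 0.485, b = 2.229, c = 1.840

The normal system XᵀX·[a, b, c]ᵀ = XᵀP is [[28020, 2754, 324]; [2754, 324, 30]; [324, 30, 7]]·[a, b, c]ᵀ = [20334, 2114, 237]ᵀ.
Solving the 3×3 system (Gaussian elimination) gives a = 21416/44123, b = 885023/397107, c = 243553/132369.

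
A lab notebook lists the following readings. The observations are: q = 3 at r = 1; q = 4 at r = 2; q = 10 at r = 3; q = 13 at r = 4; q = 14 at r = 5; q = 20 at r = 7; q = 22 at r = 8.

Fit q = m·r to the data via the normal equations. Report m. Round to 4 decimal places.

m = 2.8512

Entries of AᵀA: Σr·r = 168.
Moment sums: Σr·q = 479.
Hence m = 479 / 168 ≈ 2.85119.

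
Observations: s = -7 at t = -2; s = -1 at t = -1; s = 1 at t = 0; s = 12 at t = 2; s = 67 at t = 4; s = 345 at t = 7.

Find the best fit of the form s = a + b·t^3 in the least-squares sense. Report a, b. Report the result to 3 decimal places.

Entries of AᵀA: Σ1 = 6, Σt^3 = 406, Σt^3·t^3 = 121874.
Moment sums: Σs = 417, Σt^3·s = 122776.
Normal equations: [[6, 406]; [406, 121874]]·[a, b]ᵀ = [417, 122776]ᵀ.
Eliminating b: 121874·(row 1) − 406·(row 2) gives 566408·a = 121874·417 − 406·122776 = 974402, so a = 487201/283204.
Then b = (122776 − 406·(487201/283204))/121874 = 283677/283204.

a = 1.720, b = 1.002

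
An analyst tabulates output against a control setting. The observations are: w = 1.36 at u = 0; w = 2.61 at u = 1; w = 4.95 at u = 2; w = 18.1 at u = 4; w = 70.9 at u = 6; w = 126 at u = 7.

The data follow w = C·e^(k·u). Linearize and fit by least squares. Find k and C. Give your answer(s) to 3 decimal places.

Let Y = ln w. Fitting Y = k·u + ln C by least squares:
Over the data: Σu = 20.0000, Σ(u)² = 106.0000, Σln w = 14.8597, Σu·ln w = 75.1634.
Normal system: [[106.0000, 20.0000]; [20.0000, 6]]·[k, ln C]ᵀ = [75.1634, 14.8597]ᵀ.
Slope k = (n·Σu·ln w − Σu·Σln w)/(n·Σ(u)² − (Σu)²) = (6·75.1634 − 20.0000·14.8597)/236.0000 = 0.65164; ln C = (Σln w − k·Σu)/n = 0.30449, so C = exp(0.30449) = 1.35593.

k = 0.652, C = 1.356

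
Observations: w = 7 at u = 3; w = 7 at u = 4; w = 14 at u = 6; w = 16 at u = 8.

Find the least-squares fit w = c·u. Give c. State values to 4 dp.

c = 2.0880

Sums needed: Σu·u = 125.
And Σu·w = 261.
AᵀA·[c]ᵀ = Aᵀw becomes [[125]]·[c]ᵀ = [261]ᵀ.
Hence c = 261 / 125 ≈ 2.088.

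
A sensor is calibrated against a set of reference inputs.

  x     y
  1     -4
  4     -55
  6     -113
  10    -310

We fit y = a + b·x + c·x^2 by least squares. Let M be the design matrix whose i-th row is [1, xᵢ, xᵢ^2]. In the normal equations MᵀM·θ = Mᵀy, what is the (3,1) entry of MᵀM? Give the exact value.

153

Row 3 ↔ basis x^2, column 1 ↔ basis 1, so (MᵀM)_{3,1} = Σᵢ x^2 = (1)·(1) + (16)·(1) + (36)·(1) + (100)·(1) = 153.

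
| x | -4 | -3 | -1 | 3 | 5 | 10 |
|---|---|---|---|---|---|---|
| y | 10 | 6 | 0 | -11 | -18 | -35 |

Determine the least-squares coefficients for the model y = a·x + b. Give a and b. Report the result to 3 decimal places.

a = -3.147, b = -2.756

Entries of AᵀA: Σx·x = 160, Σx = 10, Σ1 = 6.
Moment sums: Σx·y = -531, Σy = -48.
Determinant 160·6 − 10² = 860.
a = ((-531)·6 − 10·(-48))/860 = -1353/430; b = (160·(-48) − 10·(-531))/860 = -237/86.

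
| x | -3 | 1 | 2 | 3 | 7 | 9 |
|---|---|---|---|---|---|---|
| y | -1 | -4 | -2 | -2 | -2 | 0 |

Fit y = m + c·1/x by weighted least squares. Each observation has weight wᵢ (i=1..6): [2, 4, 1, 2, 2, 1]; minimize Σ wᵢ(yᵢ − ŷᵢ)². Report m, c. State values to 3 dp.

Sums needed: Σwᵢ·1 = 12, Σwᵢ·1/x = 617/126, Σwᵢ·1/x·1/x = 75373/15876.
For MᵀWy: Σwᵢ·y = -28, Σwᵢ·1/x·y = -383/21.
So MᵀWM·[m, c]ᵀ = MᵀWy: [[12, 617/126]; [617/126, 75373/15876]]·[m, c]ᵀ = [-28, -383/21]ᵀ.
Determinant 12·(75373/15876) − (617/126)² = 523787/15876.
m = ((-28)·(75373/15876) − (617/126)·(-383/21))/(523787/15876) = -692578/523787; c = (12·(-383/21) − (617/126)·(-28))/(523787/15876) = -1297800/523787.

m = -1.322, c = -2.478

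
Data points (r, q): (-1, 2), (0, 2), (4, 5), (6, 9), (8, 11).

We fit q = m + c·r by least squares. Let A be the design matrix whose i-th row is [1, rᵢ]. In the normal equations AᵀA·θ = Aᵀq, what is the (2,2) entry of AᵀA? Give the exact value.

Row 2 ↔ basis r, column 2 ↔ basis r, so (AᵀA)_{2,2} = Σᵢ (r)·(r) = (-1)·(-1) + (0)·(0) + (4)·(4) + (6)·(6) + (8)·(8) = 117.

117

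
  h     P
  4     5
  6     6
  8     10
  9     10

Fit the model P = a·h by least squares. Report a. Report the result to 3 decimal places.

The normal equations are: 197·a = 226.
(Σh·h = 197, Σh·P = 226.)
Hence a = 226 / 197 ≈ 1.14721.

a = 1.147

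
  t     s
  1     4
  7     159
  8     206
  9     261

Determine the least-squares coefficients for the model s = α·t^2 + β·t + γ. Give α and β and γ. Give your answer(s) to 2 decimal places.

Setting ∂/∂α … = 0 gives: 13059·α + 1585·β + 195·γ = 42120;  1585·α + 195·β + 25·γ = 5114;  195·α + 25·β + 4·γ = 630.
Solving the 3×3 system (Gaussian elimination) gives α = 4459/1412, β = 3627/7060, γ = 120/353.

α = 3.16, β = 0.51, γ = 0.34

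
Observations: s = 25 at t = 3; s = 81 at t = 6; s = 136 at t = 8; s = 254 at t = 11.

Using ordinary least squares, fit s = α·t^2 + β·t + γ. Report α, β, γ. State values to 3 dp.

α = 2.067, β = -0.375, γ = 7.788

The normal equations are: 20114·α + 2086·β + 230·γ = 42579;  2086·α + 230·β + 28·γ = 4443;  230·α + 28·β + 4·γ = 496.
Solving the 3×3 system (Gaussian elimination) gives α = 31/15, β = -191/510, γ = 662/85.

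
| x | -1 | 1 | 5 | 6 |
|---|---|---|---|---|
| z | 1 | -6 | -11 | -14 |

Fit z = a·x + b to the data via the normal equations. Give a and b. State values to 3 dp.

AᵀA·[a, b]ᵀ = Aᵀz reads: 63·a + 11·b = -146;  11·a + 4·b = -30.
(Σx·x = 63, Σx = 11, Σ1 = 4, Σx·z = -146, Σz = -30.)
Determinant 63·4 − 11² = 131.
a = ((-146)·4 − 11·(-30))/131 = -254/131; b = (63·(-30) − 11·(-146))/131 = -284/131.

a = -1.939, b = -2.168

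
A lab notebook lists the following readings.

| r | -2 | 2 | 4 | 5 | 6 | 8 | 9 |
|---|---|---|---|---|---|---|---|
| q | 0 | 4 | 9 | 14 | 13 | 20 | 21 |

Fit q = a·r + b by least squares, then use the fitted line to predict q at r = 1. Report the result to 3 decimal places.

From the data, Σr·r = 230, Σr = 32, Σ1 = 7.
And Σr·q = 541, Σq = 81.
Normal equations: [[230, 32]; [32, 7]]·[a, b]ᵀ = [541, 81]ᵀ.
Δ = 230·7 − 32² = 586.
a = (541·7 − 32·81)/586 = 1195/586; b = (230·81 − 32·541)/586 = 659/293.
At r = 1: q̂ = (1195/586)·(1) + (659/293)·(1) = 2513/586.

q̂ = 4.288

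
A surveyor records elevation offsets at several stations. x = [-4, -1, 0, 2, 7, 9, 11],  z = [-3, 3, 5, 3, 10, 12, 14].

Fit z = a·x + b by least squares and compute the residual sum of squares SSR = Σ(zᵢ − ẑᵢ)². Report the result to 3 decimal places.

SSR = 12.639

Entries of AᵀA: Σx·x = 272, Σx = 24, Σ1 = 7.
Right-hand side: Σx·z = 347, Σz = 44.
det = 272·7 − 24² = 1328.
a = (347·7 − 24·44)/1328 = 1373/1328; b = (272·44 − 24·347)/1328 = 455/166.
Residuals: -533/332, 1717/1328, 375/166, -1201/664, 29/1328, -61/1328, -151/1328; SSR = 16785/1328.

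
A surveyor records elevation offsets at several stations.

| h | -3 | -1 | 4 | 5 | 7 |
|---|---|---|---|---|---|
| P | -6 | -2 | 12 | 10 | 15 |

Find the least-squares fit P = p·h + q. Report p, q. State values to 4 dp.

From the data, Σh·h = 100, Σh = 12, Σ1 = 5.
Moment sums: Σh·P = 223, ΣP = 29.
Determinant 100·5 − 12² = 356.
p = (223·5 − 12·29)/356 = 767/356; q = (100·29 − 12·223)/356 = 56/89.

p = 2.1545, q = 0.6292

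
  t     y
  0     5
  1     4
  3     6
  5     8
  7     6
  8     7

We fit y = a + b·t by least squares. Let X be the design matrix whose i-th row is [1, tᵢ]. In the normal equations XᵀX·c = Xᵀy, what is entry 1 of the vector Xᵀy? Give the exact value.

36

Entry 1 ↔ basis 1, so (Xᵀy)_{1} = Σᵢ yᵢ = (1)·(5) + (1)·(4) + (1)·(6) + (1)·(8) + (1)·(6) + (1)·(7) = 36.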